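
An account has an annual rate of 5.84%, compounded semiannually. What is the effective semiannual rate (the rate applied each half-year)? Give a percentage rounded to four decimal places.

2.9200%

With a nominal annual rate compounded semiannually, the periodic rate is the nominal rate divided by 2.
i = 0.0584 / 2 = 0.0292000 = 2.9200%.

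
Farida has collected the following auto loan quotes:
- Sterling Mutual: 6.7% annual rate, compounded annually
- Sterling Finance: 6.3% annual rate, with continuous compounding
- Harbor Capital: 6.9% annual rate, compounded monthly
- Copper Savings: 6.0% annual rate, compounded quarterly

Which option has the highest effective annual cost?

Sterling Mutual: compounded annually, EAR = 6.700%
Sterling Finance: e^0.063 − 1 = 6.503%
Harbor Capital: (1 + 0.069/12)^12 − 1 = 7.122%
Copper Savings: (1 + 0.060/4)^4 − 1 = 6.136%
The highest effective annual rate is Harbor Capital at 7.122%.

Harbor Capital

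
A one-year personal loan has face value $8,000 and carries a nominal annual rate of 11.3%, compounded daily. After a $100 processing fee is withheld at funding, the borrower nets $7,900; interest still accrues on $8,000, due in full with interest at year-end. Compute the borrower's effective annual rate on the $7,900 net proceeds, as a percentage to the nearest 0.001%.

Amount owed after one year: 8,000 × (1 + 0.113/365)^365 = 8,000 × 1.119612 = $8,956.90.
Effective rate on net proceeds: 8,956.90 / 7,900 − 1 = 0.133785 = 13.378%.

13.378%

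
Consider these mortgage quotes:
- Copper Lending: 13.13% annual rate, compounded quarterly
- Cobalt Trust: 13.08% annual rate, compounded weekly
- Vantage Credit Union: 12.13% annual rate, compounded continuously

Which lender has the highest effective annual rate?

Cobalt Trust

Copper Lending: (1 + 0.1313/4)^4 − 1 = 13.791%
Cobalt Trust: (1 + 0.1308/52)^52 − 1 = 13.955%
Vantage Credit Union: e^0.1213 − 1 = 12.896%
The highest effective annual rate is Cobalt Trust at 13.955%.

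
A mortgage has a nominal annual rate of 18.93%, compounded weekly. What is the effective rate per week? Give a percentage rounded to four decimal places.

0.3640%

With a nominal annual rate compounded weekly, the periodic rate is the nominal rate divided by 52.
i = 0.1893 / 52 = 0.0036404 = 0.3640%.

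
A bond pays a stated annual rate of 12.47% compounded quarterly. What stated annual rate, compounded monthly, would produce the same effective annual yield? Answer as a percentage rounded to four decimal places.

12.3426%

EAR = (1 + 0.1247/4)^4 − 1 = 0.130653.
Solve (1 + r/12)^12 = 1.130653: r/12 = 1.130653^(1/12) − 1 = 0.010286, so r = 0.123426 = 12.3426%.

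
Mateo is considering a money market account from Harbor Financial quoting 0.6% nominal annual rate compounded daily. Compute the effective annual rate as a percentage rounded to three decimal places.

EAR = (1 + 0.006/365)^365 − 1.
= (1 + 0.000016)^365 − 1 = 1.006018 − 1 = 0.602%.

0.602%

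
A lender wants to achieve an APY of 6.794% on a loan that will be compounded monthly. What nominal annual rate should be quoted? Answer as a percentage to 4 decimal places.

6.5912%

(1 + r/12)^12 − 1 = 0.06794, so 1 + r/12 = 1.06794^(1/12).
r/12 = 0.005493, so r = 0.065912 = 6.5912%.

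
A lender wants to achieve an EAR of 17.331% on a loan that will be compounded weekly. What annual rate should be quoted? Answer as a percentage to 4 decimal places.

(1 + r/52)^52 − 1 = 0.17331, so 1 + r/52 = 1.17331^(1/52).
r/52 = 0.003078, so r = 0.160075 = 16.0075%.

16.0075%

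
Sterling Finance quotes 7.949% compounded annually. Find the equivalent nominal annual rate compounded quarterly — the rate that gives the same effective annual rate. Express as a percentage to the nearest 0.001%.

Compounded annually, EAR = nominal = 0.079490.
Solve (1 + r/4)^4 = 1.079490: r/4 = 1.079490^(1/4) − 1 = 0.019306, so r = 0.077225 = 7.722%.

7.722%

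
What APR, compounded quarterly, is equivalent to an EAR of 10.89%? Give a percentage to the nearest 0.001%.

(1 + r/4)^4 − 1 = 0.1089, so 1 + r/4 = 1.1089^(1/4).
r/4 = 0.026179, so r = 0.104716 = 10.472%.

10.472%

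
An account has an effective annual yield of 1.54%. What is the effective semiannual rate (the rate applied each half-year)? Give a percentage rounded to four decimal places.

0.7671%

The per-half-year rate i satisfies (1 + i)^2 = 1 + 0.0154.
i = 1.0154^(1/2) − 1 = 0.0076706 = 0.7671%.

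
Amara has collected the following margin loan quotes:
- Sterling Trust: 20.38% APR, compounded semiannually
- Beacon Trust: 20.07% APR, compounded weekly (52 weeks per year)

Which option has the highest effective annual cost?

Sterling Trust: (1 + 0.2038/2)^2 − 1 = 21.418%
Beacon Trust: (1 + 0.2007/52)^52 − 1 = 22.179%
The highest effective annual rate is Beacon Trust at 22.179%.

Beacon Trust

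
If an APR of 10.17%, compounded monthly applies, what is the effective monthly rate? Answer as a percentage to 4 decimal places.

With a nominal annual rate compounded monthly, the periodic rate is the nominal rate divided by 12.
i = 0.1017 / 12 = 0.0084750 = 0.8475%.

0.8475%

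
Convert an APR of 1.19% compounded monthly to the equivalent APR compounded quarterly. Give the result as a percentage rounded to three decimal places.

EAR = (1 + 0.0119/12)^12 − 1 = 0.011965.
Solve (1 + r/4)^4 = 1.011965: r/4 = 1.011965^(1/4) − 1 = 0.002978, so r = 0.011912 = 1.191%.

1.191%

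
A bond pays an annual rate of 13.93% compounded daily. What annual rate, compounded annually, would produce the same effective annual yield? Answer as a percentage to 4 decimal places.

EAR = (1 + 0.1393/365)^365 − 1 = 0.149438.
Compounded annually, the equivalent nominal rate is the EAR itself: 14.9438%.

14.9438%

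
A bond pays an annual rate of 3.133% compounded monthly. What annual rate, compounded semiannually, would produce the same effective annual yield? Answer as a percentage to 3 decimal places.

3.154%

EAR = (1 + 0.03133/12)^12 − 1 = 0.031784.
Solve (1 + r/2)^2 = 1.031784: r/2 = 1.031784^(1/2) − 1 = 0.015768, so r = 0.031535 = 3.154%.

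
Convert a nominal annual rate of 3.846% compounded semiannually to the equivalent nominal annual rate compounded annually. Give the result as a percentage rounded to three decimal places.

EAR = (1 + 0.03846/2)^2 − 1 = 0.038830.
Compounded annually, the equivalent nominal rate is the EAR itself: 3.883%.

3.883%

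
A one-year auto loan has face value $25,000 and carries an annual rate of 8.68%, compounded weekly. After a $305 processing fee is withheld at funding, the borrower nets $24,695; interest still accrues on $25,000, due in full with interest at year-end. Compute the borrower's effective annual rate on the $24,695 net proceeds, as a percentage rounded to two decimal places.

Amount owed after one year: 25,000 × (1 + 0.0868/52)^52 = 25,000 × 1.090600 = $27,264.99.
Effective rate on net proceeds: 27,264.99 / 24,695 − 1 = 0.104069 = 10.41%.

10.41%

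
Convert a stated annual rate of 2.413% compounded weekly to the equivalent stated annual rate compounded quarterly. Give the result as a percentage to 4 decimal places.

EAR = (1 + 0.02413/52)^52 − 1 = 0.024418.
Solve (1 + r/4)^4 = 1.024418: r/4 = 1.024418^(1/4) − 1 = 0.006049, so r = 0.024197 = 2.4197%.

2.4197%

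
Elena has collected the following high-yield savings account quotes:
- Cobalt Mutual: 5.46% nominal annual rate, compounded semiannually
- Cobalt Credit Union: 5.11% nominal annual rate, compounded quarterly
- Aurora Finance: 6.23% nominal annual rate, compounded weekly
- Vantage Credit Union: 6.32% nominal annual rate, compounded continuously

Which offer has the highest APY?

Vantage Credit Union

Cobalt Mutual: (1 + 0.0546/2)^2 − 1 = 5.535%
Cobalt Credit Union: (1 + 0.0511/4)^4 − 1 = 5.209%
Aurora Finance: (1 + 0.0623/52)^52 − 1 = 6.424%
Vantage Credit Union: e^0.0632 − 1 = 6.524%
The highest effective annual rate is Vantage Credit Union at 6.524%.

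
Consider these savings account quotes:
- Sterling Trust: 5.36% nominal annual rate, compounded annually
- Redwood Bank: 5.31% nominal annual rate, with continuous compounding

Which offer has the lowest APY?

Sterling Trust: compounded annually, EAR = 5.360%
Redwood Bank: e^0.0531 − 1 = 5.454%
The lowest effective annual rate is Sterling Trust at 5.360%.

Sterling Trust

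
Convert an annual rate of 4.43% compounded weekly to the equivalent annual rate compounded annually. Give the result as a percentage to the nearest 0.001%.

4.528%

EAR = (1 + 0.0443/52)^52 − 1 = 0.045276.
Compounded annually, the equivalent nominal rate is the EAR itself: 4.528%.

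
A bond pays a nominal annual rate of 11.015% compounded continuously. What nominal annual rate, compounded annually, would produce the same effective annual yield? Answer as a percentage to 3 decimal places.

EAR under continuous compounding: e^0.11015 − 1 = 0.116446.
Compounded annually, the equivalent nominal rate is the EAR itself: 11.645%.

11.645%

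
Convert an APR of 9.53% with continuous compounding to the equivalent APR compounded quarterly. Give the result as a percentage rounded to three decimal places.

EAR under continuous compounding: e^0.0953 − 1 = 0.099989.
Solve (1 + r/4)^4 = 1.099989: r/4 = 1.099989^(1/4) − 1 = 0.024111, so r = 0.096444 = 9.644%.

9.644%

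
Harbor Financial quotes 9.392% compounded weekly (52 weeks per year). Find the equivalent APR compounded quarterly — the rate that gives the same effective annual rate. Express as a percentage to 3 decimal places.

9.494%

EAR = (1 + 0.09392/52)^52 − 1 = 0.098379.
Solve (1 + r/4)^4 = 1.098379: r/4 = 1.098379^(1/4) − 1 = 0.023736, so r = 0.094945 = 9.494%.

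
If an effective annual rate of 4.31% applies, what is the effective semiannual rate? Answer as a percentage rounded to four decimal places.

The per-half-year rate i satisfies (1 + i)^2 = 1 + 0.0431.
i = 1.0431^(1/2) − 1 = 0.0213227 = 2.1323%.

2.1323%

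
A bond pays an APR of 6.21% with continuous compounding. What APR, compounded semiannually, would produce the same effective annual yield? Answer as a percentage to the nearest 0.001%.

EAR under continuous compounding: e^0.0621 − 1 = 0.064069.
Solve (1 + r/2)^2 = 1.064069: r/2 = 1.064069^(1/2) − 1 = 0.031537, so r = 0.063074 = 6.307%.

6.307%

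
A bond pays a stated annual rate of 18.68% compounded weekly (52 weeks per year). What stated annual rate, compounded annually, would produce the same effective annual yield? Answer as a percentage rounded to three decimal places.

20.498%

EAR = (1 + 0.1868/52)^52 − 1 = 0.204983.
Compounded annually, the equivalent nominal rate is the EAR itself: 20.498%.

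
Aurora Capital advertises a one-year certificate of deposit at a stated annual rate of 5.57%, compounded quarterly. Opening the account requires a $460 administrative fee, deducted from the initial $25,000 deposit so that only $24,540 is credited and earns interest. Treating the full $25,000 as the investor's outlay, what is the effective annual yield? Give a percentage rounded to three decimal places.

Value after one year: 24,540 × (1 + 0.0557/4)^4 = 24,540 × 1.056874 = $25,935.69.
Effective yield on the $25,000 outlay: 25,935.69 / 25,000 − 1 = 0.037428 = 3.743%.

3.743%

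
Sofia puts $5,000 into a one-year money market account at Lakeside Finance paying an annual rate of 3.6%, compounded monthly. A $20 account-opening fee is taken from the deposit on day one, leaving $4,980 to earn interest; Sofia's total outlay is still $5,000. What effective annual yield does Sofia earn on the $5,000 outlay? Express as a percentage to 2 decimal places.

Value after one year: 4,980 × (1 + 0.036/12)^12 = 4,980 × 1.036600 = $5,162.27.
Effective yield on the $5,000 outlay: 5,162.27 / 5,000 − 1 = 0.032454 = 3.25%.

3.25%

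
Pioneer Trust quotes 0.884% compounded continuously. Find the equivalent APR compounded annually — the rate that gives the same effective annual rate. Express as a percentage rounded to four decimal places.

0.8879%

EAR under continuous compounding: e^0.00884 − 1 = 0.008879.
Compounded annually, the equivalent nominal rate is the EAR itself: 0.8879%.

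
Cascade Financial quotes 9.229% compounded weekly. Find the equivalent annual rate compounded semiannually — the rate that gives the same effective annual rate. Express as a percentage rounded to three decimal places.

9.437%

EAR = (1 + 0.09229/52)^52 − 1 = 0.096593.
Solve (1 + r/2)^2 = 1.096593: r/2 = 1.096593^(1/2) − 1 = 0.047183, so r = 0.094367 = 9.437%.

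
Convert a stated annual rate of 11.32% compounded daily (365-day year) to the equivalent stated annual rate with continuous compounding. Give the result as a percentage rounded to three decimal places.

11.318%

EAR = (1 + 0.1132/365)^365 − 1 = 0.119836.
Equivalent continuous rate: r = ln(1 + 0.119836) = 0.113182 = 11.318%.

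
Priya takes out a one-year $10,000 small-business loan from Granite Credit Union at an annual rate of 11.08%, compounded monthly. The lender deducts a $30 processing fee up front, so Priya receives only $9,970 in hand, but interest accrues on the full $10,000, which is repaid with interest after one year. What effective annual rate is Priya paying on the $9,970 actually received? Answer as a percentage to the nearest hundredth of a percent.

Amount owed after one year: 10,000 × (1 + 0.1108/12)^12 = 10,000 × 1.116604 = $11,166.04.
Effective rate on net proceeds: 11,166.04 / 9,970 − 1 = 0.119964 = 12.00%.

12.00%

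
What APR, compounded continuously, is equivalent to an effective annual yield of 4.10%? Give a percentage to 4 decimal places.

4.0182%

Continuous: nominal r satisfies e^r − 1 = 0.0410.
r = ln(1 + 0.0410) = ln(1.0410) = 0.040182 = 4.0182%.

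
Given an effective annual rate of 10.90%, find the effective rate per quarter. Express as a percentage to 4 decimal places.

2.6202%

The per-quarter rate i satisfies (1 + i)^4 = 1 + 0.1090.
i = 1.1090^(1/4) − 1 = 0.0262021 = 2.6202%.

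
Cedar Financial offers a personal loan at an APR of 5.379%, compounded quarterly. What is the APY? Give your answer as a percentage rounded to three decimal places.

5.488%

EAR = (1 + 0.05379/4)^4 − 1.
= (1 + 0.013447)^4 − 1 = 1.054885 − 1 = 5.488%.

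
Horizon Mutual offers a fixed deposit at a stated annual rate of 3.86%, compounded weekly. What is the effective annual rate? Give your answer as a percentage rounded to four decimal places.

EAR = (1 + 0.0386/52)^52 − 1.
= (1 + 0.000742)^52 − 1 = 1.039340 − 1 = 3.9340%.

3.9340%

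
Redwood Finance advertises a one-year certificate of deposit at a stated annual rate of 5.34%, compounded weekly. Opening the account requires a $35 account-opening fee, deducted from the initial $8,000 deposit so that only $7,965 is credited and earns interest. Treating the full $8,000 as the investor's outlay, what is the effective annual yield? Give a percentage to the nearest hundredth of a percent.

Value after one year: 7,965 × (1 + 0.0534/52)^52 = 7,965 × 1.054823 = $8,401.66.
Effective yield on the $8,000 outlay: 8,401.66 / 8,000 − 1 = 0.050208 = 5.02%.

5.02%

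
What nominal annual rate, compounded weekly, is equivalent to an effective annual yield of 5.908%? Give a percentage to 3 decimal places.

5.743%

(1 + r/52)^52 − 1 = 0.05908, so 1 + r/52 = 1.05908^(1/52).
r/52 = 0.001104, so r = 0.057432 = 5.743%.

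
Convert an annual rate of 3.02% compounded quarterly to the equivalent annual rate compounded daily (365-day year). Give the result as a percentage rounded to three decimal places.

EAR = (1 + 0.0302/4)^4 − 1 = 0.030544.
Solve (1 + r/365)^365 = 1.030544: r/365 = 1.030544^(1/365) − 1 = 0.000082, so r = 0.030088 = 3.009%.

3.009%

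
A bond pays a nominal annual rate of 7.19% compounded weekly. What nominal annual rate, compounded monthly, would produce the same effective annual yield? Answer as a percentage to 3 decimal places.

EAR = (1 + 0.0719/52)^52 − 1 = 0.074495.
Solve (1 + r/12)^12 = 1.074495: r/12 = 1.074495^(1/12) − 1 = 0.006005, so r = 0.072066 = 7.207%.

7.207%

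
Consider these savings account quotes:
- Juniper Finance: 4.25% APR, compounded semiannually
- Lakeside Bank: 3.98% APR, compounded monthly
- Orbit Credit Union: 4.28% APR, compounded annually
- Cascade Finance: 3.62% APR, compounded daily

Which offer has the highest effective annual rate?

Juniper Finance

Juniper Finance: (1 + 0.0425/2)^2 − 1 = 4.295%
Lakeside Bank: (1 + 0.0398/12)^12 − 1 = 4.053%
Orbit Credit Union: compounded annually, EAR = 4.280%
Cascade Finance: (1 + 0.0362/365)^365 − 1 = 3.686%
The highest effective annual rate is Juniper Finance at 4.295%.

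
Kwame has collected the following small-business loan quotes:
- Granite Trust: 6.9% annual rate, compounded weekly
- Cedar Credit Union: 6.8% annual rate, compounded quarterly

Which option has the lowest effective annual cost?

Granite Trust: (1 + 0.069/52)^52 − 1 = 7.139%
Cedar Credit Union: (1 + 0.068/4)^4 − 1 = 6.975%
The lowest effective annual rate is Cedar Credit Union at 6.975%.

Cedar Credit Union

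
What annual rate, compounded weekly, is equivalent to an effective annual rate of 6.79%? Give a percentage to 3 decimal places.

6.574%

(1 + r/52)^52 − 1 = 0.0679, so 1 + r/52 = 1.0679^(1/52).
r/52 = 0.001264, so r = 0.065736 = 6.574%.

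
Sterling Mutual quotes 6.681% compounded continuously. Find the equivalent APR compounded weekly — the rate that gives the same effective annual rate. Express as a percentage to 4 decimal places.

6.6853%

EAR under continuous compounding: e^0.06681 − 1 = 0.069092.
Solve (1 + r/52)^52 = 1.069092: r/52 = 1.069092^(1/52) − 1 = 0.001286, so r = 0.066853 = 6.6853%.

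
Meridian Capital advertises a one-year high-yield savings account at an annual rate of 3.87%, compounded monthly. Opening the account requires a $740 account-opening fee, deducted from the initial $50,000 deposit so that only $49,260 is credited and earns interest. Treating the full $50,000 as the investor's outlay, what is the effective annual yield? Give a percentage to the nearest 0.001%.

Value after one year: 49,260 × (1 + 0.0387/12)^12 = 49,260 × 1.039394 = $51,200.54.
Effective yield on the $50,000 outlay: 51,200.54 / 50,000 − 1 = 0.024011 = 2.401%.

2.401%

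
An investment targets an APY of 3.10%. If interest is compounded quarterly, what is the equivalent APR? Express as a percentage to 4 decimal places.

3.0646%

(1 + r/4)^4 − 1 = 0.0310, so 1 + r/4 = 1.0310^(1/4).
r/4 = 0.007662, so r = 0.030646 = 3.0646%.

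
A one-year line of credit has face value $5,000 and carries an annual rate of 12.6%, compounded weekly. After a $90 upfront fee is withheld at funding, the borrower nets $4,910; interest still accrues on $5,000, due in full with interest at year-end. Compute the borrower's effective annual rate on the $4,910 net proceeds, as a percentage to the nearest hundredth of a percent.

Amount owed after one year: 5,000 × (1 + 0.126/52)^52 = 5,000 × 1.134109 = $5,670.55.
Effective rate on net proceeds: 5,670.55 / 4,910 − 1 = 0.154897 = 15.49%.

15.49%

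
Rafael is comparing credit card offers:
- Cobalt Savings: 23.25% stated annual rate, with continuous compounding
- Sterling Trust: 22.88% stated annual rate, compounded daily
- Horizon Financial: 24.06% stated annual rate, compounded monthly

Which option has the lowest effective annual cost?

Sterling Trust

Cobalt Savings: e^0.2325 − 1 = 26.175%
Sterling Trust: (1 + 0.2288/365)^365 − 1 = 25.700%
Horizon Financial: (1 + 0.2406/12)^12 − 1 = 26.899%
The lowest effective annual rate is Sterling Trust at 25.700%.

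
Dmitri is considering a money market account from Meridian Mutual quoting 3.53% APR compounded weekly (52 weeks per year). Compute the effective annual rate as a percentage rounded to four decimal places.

EAR = (1 + 0.0353/52)^52 − 1.
= (1 + 0.000679)^52 − 1 = 1.035918 − 1 = 3.5918%.

3.5918%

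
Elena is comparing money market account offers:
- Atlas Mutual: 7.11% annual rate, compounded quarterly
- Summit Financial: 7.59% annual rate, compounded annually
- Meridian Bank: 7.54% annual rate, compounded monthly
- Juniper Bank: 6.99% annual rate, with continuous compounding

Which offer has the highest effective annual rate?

Meridian Bank

Atlas Mutual: (1 + 0.0711/4)^4 − 1 = 7.302%
Summit Financial: compounded annually, EAR = 7.590%
Meridian Bank: (1 + 0.0754/12)^12 − 1 = 7.806%
Juniper Bank: e^0.0699 − 1 = 7.240%
The highest effective annual rate is Meridian Bank at 7.806%.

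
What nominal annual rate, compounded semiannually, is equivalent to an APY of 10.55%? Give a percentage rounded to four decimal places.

10.2855%

(1 + r/2)^2 − 1 = 0.1055, so 1 + r/2 = 1.1055^(1/2).
r/2 = 0.051428, so r = 0.102855 = 10.2855%.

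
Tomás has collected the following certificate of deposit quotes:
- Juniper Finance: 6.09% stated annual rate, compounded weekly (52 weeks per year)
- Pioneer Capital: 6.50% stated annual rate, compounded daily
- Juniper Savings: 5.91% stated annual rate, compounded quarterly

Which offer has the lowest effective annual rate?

Juniper Savings

Juniper Finance: (1 + 0.0609/52)^52 − 1 = 6.275%
Pioneer Capital: (1 + 0.0650/365)^365 − 1 = 6.715%
Juniper Savings: (1 + 0.0591/4)^4 − 1 = 6.042%
The lowest effective annual rate is Juniper Savings at 6.042%.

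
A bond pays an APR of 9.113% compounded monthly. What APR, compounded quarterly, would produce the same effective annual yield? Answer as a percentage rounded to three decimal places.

EAR = (1 + 0.09113/12)^12 − 1 = 0.095034.
Solve (1 + r/4)^4 = 1.095034: r/4 = 1.095034^(1/4) − 1 = 0.022956, so r = 0.091824 = 9.182%.

9.182%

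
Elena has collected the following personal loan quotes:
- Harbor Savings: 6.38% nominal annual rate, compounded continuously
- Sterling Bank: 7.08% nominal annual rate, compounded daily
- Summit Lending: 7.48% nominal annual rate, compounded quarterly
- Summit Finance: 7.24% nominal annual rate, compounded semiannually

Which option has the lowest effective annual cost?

Harbor Savings: e^0.0638 − 1 = 6.588%
Sterling Bank: (1 + 0.0708/365)^365 − 1 = 7.336%
Summit Lending: (1 + 0.0748/4)^4 − 1 = 7.692%
Summit Finance: (1 + 0.0724/2)^2 − 1 = 7.371%
The lowest effective annual rate is Harbor Savings at 6.588%.

Harbor Savings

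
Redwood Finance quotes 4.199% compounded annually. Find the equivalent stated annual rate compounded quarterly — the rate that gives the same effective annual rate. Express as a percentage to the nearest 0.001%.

Compounded annually, EAR = nominal = 0.041990.
Solve (1 + r/4)^4 = 1.041990: r/4 = 1.041990^(1/4) − 1 = 0.010336, so r = 0.041345 = 4.134%.

4.134%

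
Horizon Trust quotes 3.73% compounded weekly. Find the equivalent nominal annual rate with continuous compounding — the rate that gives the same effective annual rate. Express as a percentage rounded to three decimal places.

EAR = (1 + 0.0373/52)^52 − 1 = 0.037990.
Equivalent continuous rate: r = ln(1 + 0.037990) = 0.037287 = 3.729%.

3.729%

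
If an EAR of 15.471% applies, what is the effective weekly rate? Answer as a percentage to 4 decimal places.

The per-week rate i satisfies (1 + i)^52 = 1 + 0.15471.
i = 1.15471^(1/52) − 1 = 0.0027702 = 0.2770%.

0.2770%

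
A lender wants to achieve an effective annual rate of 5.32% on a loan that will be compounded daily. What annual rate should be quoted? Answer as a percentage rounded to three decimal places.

(1 + r/365)^365 − 1 = 0.0532, so 1 + r/365 = 1.0532^(1/365).
r/365 = 0.000142, so r = 0.051837 = 5.184%.

5.184%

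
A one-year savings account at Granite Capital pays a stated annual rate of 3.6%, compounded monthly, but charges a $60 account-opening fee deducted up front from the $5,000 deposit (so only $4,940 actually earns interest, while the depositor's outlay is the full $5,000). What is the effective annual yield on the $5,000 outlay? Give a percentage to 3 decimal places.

2.416%

Value after one year: 4,940 × (1 + 0.036/12)^12 = 4,940 × 1.036600 = $5,120.80.
Effective yield on the $5,000 outlay: 5,120.80 / 5,000 − 1 = 0.024161 = 2.416%.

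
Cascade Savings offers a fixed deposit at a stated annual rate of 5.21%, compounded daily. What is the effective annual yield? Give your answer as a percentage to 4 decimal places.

EAR = (1 + 0.0521/365)^365 − 1.
= (1 + 0.000143)^365 − 1 = 1.053477 − 1 = 5.3477%.

5.3477%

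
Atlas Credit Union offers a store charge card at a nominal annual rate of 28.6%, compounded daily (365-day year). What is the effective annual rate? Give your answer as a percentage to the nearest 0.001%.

33.094%

EAR = (1 + 0.286/365)^365 − 1.
= (1 + 0.000784)^365 − 1 = 1.330943 − 1 = 33.094%.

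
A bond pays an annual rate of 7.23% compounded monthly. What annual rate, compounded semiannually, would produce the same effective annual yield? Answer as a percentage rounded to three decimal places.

7.340%

EAR = (1 + 0.0723/12)^12 − 1 = 0.074745.
Solve (1 + r/2)^2 = 1.074745: r/2 = 1.074745^(1/2) − 1 = 0.036699, so r = 0.073398 = 7.340%.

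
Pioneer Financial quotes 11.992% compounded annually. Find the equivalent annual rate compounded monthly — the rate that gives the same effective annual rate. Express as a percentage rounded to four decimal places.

11.3793%

Compounded annually, EAR = nominal = 0.119920.
Solve (1 + r/12)^12 = 1.119920: r/12 = 1.119920^(1/12) − 1 = 0.009483, so r = 0.113793 = 11.3793%.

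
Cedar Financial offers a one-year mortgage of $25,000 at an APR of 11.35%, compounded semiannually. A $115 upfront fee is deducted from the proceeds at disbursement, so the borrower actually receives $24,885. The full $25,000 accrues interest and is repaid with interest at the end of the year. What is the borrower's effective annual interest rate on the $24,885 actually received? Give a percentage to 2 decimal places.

12.19%

Amount owed after one year: 25,000 × (1 + 0.1135/2)^2 = 25,000 × 1.116721 = $27,918.01.
Effective rate on net proceeds: 27,918.01 / 24,885 − 1 = 0.121881 = 12.19%.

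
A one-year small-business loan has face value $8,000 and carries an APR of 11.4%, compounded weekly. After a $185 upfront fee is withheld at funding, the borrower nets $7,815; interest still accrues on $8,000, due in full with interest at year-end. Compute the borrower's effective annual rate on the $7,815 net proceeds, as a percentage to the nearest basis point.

Amount owed after one year: 8,000 × (1 + 0.114/52)^52 = 8,000 × 1.120612 = $8,964.90.
Effective rate on net proceeds: 8,964.90 / 7,815 − 1 = 0.147140 = 14.71%.

14.71%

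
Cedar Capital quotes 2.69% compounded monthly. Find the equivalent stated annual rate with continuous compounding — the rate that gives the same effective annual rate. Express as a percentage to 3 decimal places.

EAR = (1 + 0.0269/12)^12 − 1 = 0.027234.
Equivalent continuous rate: r = ln(1 + 0.027234) = 0.026870 = 2.687%.

2.687%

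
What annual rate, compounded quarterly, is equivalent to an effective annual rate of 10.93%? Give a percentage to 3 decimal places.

(1 + r/4)^4 − 1 = 0.1093, so 1 + r/4 = 1.1093^(1/4).
r/4 = 0.026271, so r = 0.105086 = 10.509%.

10.509%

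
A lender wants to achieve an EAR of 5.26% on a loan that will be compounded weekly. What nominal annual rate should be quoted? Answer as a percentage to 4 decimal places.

(1 + r/52)^52 − 1 = 0.0526, so 1 + r/52 = 1.0526^(1/52).
r/52 = 0.000986, so r = 0.051289 = 5.1289%.

5.1289%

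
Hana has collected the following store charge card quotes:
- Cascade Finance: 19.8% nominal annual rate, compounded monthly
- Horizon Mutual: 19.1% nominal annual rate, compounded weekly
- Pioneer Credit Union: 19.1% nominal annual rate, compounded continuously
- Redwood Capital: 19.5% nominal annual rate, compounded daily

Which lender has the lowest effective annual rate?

Horizon Mutual

Cascade Finance: (1 + 0.198/12)^12 − 1 = 21.699%
Horizon Mutual: (1 + 0.191/52)^52 − 1 = 21.004%
Pioneer Credit Union: e^0.191 − 1 = 21.046%
Redwood Capital: (1 + 0.195/365)^365 − 1 = 21.525%
The lowest effective annual rate is Horizon Mutual at 21.004%.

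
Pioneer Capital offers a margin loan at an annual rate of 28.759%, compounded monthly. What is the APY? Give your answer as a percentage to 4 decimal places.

EAR = (1 + 0.28759/12)^12 − 1.
= (1 + 0.023966)^12 − 1 = 1.328696 − 1 = 32.8696%.

32.8696%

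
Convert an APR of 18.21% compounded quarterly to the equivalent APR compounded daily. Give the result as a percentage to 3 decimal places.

EAR = (1 + 0.1821/4)^4 − 1 = 0.194917.
Solve (1 + r/365)^365 = 1.194917: r/365 = 1.194917^(1/365) − 1 = 0.000488, so r = 0.178120 = 17.812%.

17.812%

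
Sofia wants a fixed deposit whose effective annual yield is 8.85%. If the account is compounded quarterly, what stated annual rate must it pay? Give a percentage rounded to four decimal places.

(1 + r/4)^4 − 1 = 0.0885, so 1 + r/4 = 1.0885^(1/4).
r/4 = 0.021426, so r = 0.085706 = 8.5706%.

8.5706%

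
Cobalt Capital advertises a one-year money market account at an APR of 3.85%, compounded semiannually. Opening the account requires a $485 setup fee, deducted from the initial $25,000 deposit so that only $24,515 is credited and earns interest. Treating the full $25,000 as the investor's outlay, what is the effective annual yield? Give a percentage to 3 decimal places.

Value after one year: 24,515 × (1 + 0.0385/2)^2 = 24,515 × 1.038871 = $25,467.91.
Effective yield on the $25,000 outlay: 25,467.91 / 25,000 − 1 = 0.018716 = 1.872%.

1.872%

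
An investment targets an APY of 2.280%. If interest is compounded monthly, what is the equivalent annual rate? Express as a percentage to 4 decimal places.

2.2565%

(1 + r/12)^12 − 1 = 0.02280, so 1 + r/12 = 1.02280^(1/12).
r/12 = 0.001880, so r = 0.022565 = 2.2565%.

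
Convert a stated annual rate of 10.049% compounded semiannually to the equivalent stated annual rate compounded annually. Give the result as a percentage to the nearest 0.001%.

EAR = (1 + 0.10049/2)^2 − 1 = 0.103015.
Compounded annually, the equivalent nominal rate is the EAR itself: 10.301%.

10.301%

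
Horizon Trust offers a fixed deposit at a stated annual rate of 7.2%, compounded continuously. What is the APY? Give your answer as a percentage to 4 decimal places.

7.4655%

With continuous compounding, EAR = e^0.072 − 1.
e^0.072 = 1.074655, so EAR = 0.074655 = 7.4655%.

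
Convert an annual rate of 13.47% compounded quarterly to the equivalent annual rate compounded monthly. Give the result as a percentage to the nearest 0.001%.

EAR = (1 + 0.1347/4)^4 − 1 = 0.141658.
Solve (1 + r/12)^12 = 1.141658: r/12 = 1.141658^(1/12) − 1 = 0.011101, so r = 0.133216 = 13.322%.

13.322%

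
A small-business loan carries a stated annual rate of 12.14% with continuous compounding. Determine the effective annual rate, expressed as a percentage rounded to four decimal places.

12.9076%

With continuous compounding, EAR = e^0.1214 − 1.
e^0.1214 = 1.129076, so EAR = 0.129076 = 12.9076%.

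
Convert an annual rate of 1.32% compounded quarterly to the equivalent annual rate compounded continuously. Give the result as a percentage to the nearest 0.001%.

EAR = (1 + 0.0132/4)^4 − 1 = 0.013265.
Equivalent continuous rate: r = ln(1 + 0.013265) = 0.013178 = 1.318%.

1.318%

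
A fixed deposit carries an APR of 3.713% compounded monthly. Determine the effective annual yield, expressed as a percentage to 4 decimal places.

3.7768%

EAR = (1 + 0.03713/12)^12 − 1.
= 1.037768 − 1 = 3.7768%.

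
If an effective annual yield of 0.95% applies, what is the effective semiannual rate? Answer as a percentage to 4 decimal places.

The per-half-year rate i satisfies (1 + i)^2 = 1 + 0.0095.
i = 1.0095^(1/2) − 1 = 0.0047388 = 0.4739%.

0.4739%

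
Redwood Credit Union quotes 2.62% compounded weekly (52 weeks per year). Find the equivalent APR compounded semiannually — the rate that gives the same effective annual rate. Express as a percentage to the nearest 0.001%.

2.637%

EAR = (1 + 0.0262/52)^52 − 1 = 0.026539.
Solve (1 + r/2)^2 = 1.026539: r/2 = 1.026539^(1/2) − 1 = 0.013183, so r = 0.026366 = 2.637%.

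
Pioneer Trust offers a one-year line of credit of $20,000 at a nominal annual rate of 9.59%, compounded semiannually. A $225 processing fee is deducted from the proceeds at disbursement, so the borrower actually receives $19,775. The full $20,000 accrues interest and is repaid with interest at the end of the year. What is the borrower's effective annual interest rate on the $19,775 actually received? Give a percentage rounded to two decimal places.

Amount owed after one year: 20,000 × (1 + 0.0959/2)^2 = 20,000 × 1.098199 = $21,963.98.
Effective rate on net proceeds: 21,963.98 / 19,775 − 1 = 0.110695 = 11.07%.

11.07%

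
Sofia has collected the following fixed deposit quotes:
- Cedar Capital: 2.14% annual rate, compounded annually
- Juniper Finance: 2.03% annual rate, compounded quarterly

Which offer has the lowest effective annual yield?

Cedar Capital: compounded annually, EAR = 2.140%
Juniper Finance: (1 + 0.0203/4)^4 − 1 = 2.046%
The lowest effective annual rate is Juniper Finance at 2.046%.

Juniper Finance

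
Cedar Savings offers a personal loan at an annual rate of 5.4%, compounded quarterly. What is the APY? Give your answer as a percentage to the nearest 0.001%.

EAR = (1 + 0.054/4)^4 − 1.
= (1 + 0.013500)^4 − 1 = 1.055103 − 1 = 5.510%.

5.510%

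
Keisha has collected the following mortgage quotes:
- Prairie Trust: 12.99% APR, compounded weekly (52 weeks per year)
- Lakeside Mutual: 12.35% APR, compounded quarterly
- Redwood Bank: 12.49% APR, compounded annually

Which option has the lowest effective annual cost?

Prairie Trust: (1 + 0.1299/52)^52 − 1 = 13.853%
Lakeside Mutual: (1 + 0.1235/4)^4 − 1 = 12.934%
Redwood Bank: compounded annually, EAR = 12.490%
The lowest effective annual rate is Redwood Bank at 12.490%.

Redwood Bank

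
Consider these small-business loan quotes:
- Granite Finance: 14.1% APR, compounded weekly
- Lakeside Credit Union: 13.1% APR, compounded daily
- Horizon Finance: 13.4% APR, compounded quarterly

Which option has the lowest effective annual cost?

Granite Finance: (1 + 0.141/52)^52 − 1 = 15.120%
Lakeside Credit Union: (1 + 0.131/365)^365 − 1 = 13.994%
Horizon Finance: (1 + 0.134/4)^4 − 1 = 14.089%
The lowest effective annual rate is Lakeside Credit Union at 13.994%.

Lakeside Credit Union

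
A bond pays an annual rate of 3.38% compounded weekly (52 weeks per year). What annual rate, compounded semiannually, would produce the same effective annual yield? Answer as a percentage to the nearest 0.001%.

3.408%

EAR = (1 + 0.0338/52)^52 − 1 = 0.034366.
Solve (1 + r/2)^2 = 1.034366: r/2 = 1.034366^(1/2) − 1 = 0.017038, so r = 0.034076 = 3.408%.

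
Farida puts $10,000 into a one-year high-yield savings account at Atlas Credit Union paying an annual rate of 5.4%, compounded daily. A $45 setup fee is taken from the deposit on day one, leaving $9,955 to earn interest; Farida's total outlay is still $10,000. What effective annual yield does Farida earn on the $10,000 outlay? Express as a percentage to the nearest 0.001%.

Value after one year: 9,955 × (1 + 0.054/365)^365 = 9,955 × 1.055480 = $10,507.31.
Effective yield on the $10,000 outlay: 10,507.31 / 10,000 − 1 = 0.050731 = 5.073%.

5.073%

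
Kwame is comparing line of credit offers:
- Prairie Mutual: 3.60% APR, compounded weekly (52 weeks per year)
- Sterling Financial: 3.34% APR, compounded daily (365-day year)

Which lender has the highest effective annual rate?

Prairie Mutual: (1 + 0.0360/52)^52 − 1 = 3.664%
Sterling Financial: (1 + 0.0334/365)^365 − 1 = 3.396%
The highest effective annual rate is Prairie Mutual at 3.664%.

Prairie Mutual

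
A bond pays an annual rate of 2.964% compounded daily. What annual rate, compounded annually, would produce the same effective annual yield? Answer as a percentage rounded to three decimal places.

EAR = (1 + 0.02964/365)^365 − 1 = 0.030082.
Compounded annually, the equivalent nominal rate is the EAR itself: 3.008%.

3.008%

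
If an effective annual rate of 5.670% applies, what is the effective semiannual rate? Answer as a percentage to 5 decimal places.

2.79591%

The per-half-year rate i satisfies (1 + i)^2 = 1 + 0.05670.
i = 1.05670^(1/2) − 1 = 0.0279591 = 2.79591%.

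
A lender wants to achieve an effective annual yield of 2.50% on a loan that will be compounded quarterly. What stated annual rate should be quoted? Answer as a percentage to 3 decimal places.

2.477%

(1 + r/4)^4 − 1 = 0.0250, so 1 + r/4 = 1.0250^(1/4).
r/4 = 0.006192, so r = 0.024769 = 2.477%.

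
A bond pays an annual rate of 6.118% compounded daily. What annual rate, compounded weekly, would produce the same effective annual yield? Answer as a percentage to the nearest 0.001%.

6.121%

EAR = (1 + 0.06118/365)^365 − 1 = 0.063085.
Solve (1 + r/52)^52 = 1.063085: r/52 = 1.063085^(1/52) − 1 = 0.001177, so r = 0.061211 = 6.121%.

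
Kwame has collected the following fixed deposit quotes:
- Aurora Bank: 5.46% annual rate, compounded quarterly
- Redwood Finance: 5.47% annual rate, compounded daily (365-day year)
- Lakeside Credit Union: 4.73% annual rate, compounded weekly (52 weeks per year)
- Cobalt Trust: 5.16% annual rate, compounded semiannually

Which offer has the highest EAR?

Redwood Finance

Aurora Bank: (1 + 0.0546/4)^4 − 1 = 5.573%
Redwood Finance: (1 + 0.0547/365)^365 − 1 = 5.622%
Lakeside Credit Union: (1 + 0.0473/52)^52 − 1 = 4.841%
Cobalt Trust: (1 + 0.0516/2)^2 − 1 = 5.227%
The highest effective annual rate is Redwood Finance at 5.622%.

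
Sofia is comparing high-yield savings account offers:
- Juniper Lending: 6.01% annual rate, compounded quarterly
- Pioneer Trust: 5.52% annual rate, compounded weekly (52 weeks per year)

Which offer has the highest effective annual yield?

Juniper Lending: (1 + 0.0601/4)^4 − 1 = 6.147%
Pioneer Trust: (1 + 0.0552/52)^52 − 1 = 5.672%
The highest effective annual rate is Juniper Lending at 6.147%.

Juniper Lending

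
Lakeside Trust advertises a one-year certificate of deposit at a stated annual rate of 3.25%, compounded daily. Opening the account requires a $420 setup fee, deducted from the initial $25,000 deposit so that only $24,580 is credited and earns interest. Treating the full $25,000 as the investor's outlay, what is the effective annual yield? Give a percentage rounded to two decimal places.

Value after one year: 24,580 × (1 + 0.0325/365)^365 = 24,580 × 1.033032 = $25,391.94.
Effective yield on the $25,000 outlay: 25,391.94 / 25,000 − 1 = 0.015677 = 1.57%.

1.57%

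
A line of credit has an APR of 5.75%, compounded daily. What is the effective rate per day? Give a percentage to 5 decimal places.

0.01575%

With a nominal annual rate compounded daily, the periodic rate is the nominal rate divided by 365.
i = 0.0575 / 365 = 0.0001575 = 0.01575%.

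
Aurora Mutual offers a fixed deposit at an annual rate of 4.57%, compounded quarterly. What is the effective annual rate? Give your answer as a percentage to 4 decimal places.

EAR = (1 + 0.0457/4)^4 − 1.
= (1 + 0.011425)^4 − 1 = 1.046489 − 1 = 4.6489%.

4.6489%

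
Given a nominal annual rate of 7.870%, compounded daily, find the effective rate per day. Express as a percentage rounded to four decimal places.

0.0216%

With a nominal annual rate compounded daily, the periodic rate is the nominal rate divided by 365.
i = 0.07870 / 365 = 0.0002156 = 0.0216%.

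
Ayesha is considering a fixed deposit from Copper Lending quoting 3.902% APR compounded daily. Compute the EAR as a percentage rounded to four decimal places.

3.9789%

EAR = (1 + 0.03902/365)^365 − 1.
= 1.039789 − 1 = 3.9789%.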